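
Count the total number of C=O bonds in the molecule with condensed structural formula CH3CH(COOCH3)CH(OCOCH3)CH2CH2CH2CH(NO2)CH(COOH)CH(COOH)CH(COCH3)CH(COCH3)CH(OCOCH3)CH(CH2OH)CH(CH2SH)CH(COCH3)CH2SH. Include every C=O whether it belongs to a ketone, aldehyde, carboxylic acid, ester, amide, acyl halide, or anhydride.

CH(COOCH3): ester, 1 C=O (running total 1).
CH(OCOCH3): ester, 1 C=O (running total 2).
CH(COOH): carboxylic acid, 1 C=O (running total 3).
CH(COOH): carboxylic acid, 1 C=O (running total 4).
CH(COCH3): ketone, 1 C=O (running total 5).
CH(COCH3): ketone, 1 C=O (running total 6).
CH(OCOCH3): ester, 1 C=O (running total 7).
CH(COCH3): ketone, 1 C=O (running total 8).

8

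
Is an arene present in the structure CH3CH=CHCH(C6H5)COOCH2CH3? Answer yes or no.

Taking each segment in turn:
  CH=CH: C=C double bond → alkene.
  CH(C6H5): pendant –C6H5: benzene ring → arene.
  COOCH2CH3: –C(=O)OCH2CH3: carbonyl C bonded to C and to –OEt → ester.
The CH(C6H5) segment supplies the arene: pendant –C6H5: benzene ring → arene.

yes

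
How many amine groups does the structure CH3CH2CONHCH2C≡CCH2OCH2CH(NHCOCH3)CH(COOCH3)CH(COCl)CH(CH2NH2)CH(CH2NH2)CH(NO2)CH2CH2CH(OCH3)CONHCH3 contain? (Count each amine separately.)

2

–C(=O)–N– linkage → amide (the N is not an amine).
C≡C triple bond → alkyne.
C–O–C with sp³ carbons on both sides and no adjacent C=O → ether.
pendant –NHC(=O)CH3: N bonded to a carbonyl → amide (not amine).
pendant –COOCH3: carbonyl C bonded to C and –OCH3 → ester.
pendant –C(=O)X: carbonyl C bonded to C and halogen → acyl halide.
pendant –CH2NH2: N on sp³ C, no adjacent C=O → amine.
pendant –CH2NH2: N on sp³ C, no adjacent C=O → amine.
–NO2 on an sp³ carbon → nitro (the N=O is not a carbonyl).
pendant –OCH3: C–O–C with sp³ C, no adjacent C=O → ether.
–C(=O)NHCH3: carbonyl C bonded to C and to N → amide (the N is not an amine).
Amine appears at: CH(CH2NH2), CH(CH2NH2) → 2.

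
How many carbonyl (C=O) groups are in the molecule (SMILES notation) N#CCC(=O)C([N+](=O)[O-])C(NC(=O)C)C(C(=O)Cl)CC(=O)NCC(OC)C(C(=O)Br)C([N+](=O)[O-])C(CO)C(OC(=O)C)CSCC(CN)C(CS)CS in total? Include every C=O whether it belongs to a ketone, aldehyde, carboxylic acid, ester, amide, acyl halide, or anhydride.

CO: ketone, 1 C=O (running total 1).
CH(NHCOCH3): amide, 1 C=O (running total 2).
CH(COCl): acyl halide, 1 C=O (running total 3).
CH2CONHCH2: amide, 1 C=O (running total 4).
CH(COBr): acyl halide, 1 C=O (running total 5).
CH(OCOCH3): ester, 1 C=O (running total 6).

6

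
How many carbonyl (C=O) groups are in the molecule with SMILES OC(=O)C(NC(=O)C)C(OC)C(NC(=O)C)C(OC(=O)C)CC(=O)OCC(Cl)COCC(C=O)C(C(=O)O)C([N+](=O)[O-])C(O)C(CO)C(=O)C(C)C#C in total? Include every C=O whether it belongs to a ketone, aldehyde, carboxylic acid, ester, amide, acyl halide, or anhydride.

8

HOOC: carboxylic acid, 1 C=O (running total 1).
CH(NHCOCH3): amide, 1 C=O (running total 2).
CH(NHCOCH3): amide, 1 C=O (running total 3).
CH(OCOCH3): ester, 1 C=O (running total 4).
CH2COOCH2: ester, 1 C=O (running total 5).
CH(CHO): aldehyde, 1 C=O (running total 6).
CH(COOH): carboxylic acid, 1 C=O (running total 7).
CO: ketone, 1 C=O (running total 8).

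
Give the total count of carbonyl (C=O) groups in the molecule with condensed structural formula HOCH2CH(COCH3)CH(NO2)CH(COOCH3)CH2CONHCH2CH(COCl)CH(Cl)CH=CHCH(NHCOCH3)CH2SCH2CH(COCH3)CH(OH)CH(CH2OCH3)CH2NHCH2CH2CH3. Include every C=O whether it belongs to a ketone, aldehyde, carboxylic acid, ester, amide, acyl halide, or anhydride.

6

CH(COCH3): ketone, 1 C=O (running total 1).
CH(COOCH3): ester, 1 C=O (running total 2).
CH2CONHCH2: amide, 1 C=O (running total 3).
CH(COCl): acyl halide, 1 C=O (running total 4).
CH(NHCOCH3): amide, 1 C=O (running total 5).
CH(COCH3): ketone, 1 C=O (running total 6).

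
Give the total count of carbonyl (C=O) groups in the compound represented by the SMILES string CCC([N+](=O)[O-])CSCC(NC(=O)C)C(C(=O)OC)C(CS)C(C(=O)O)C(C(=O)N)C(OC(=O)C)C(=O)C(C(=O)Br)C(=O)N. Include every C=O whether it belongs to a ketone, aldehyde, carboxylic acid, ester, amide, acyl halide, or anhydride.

CH(NHCOCH3): amide, 1 C=O (running total 1).
CH(COOCH3): ester, 1 C=O (running total 2).
CH(COOH): carboxylic acid, 1 C=O (running total 3).
CH(CONH2): amide, 1 C=O (running total 4).
CH(OCOCH3): ester, 1 C=O (running total 5).
CO: ketone, 1 C=O (running total 6).
CH(COBr): acyl halide, 1 C=O (running total 7).
CONH2: amide, 1 C=O (running total 8).

8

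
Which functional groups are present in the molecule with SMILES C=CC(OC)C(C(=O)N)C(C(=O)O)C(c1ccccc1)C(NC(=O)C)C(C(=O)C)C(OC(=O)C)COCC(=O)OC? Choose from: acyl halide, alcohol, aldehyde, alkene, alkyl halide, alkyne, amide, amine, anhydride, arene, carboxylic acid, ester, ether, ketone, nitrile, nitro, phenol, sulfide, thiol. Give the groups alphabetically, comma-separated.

Reading the structure from left to right:
  CH2=CH: C=C double bond → alkene.
  CH(OCH3): pendant –OCH3: C–O–C with sp³ C, no adjacent C=O → ether.
  CH(CONH2): pendant –CONH2: carbonyl C bonded to C and N → amide.
  CH(COOH): pendant –COOH: carbonyl C bonded to C and –OH → carboxylic acid.
  CH(C6H5): pendant –C6H5: benzene ring → arene.
  CH(NHCOCH3): pendant –NHC(=O)CH3: N bonded to a carbonyl → amide (not amine).
  CH(COCH3): pendant –COCH3: carbonyl C bonded to two carbons → ketone.
  CH(OCOCH3): pendant –OC(=O)CH3: an acyloxy group → ester.
  CH2OCH2: C–O–C with sp³ carbons on both sides and no adjacent C=O → ether.
  COOCH3: –C(=O)OCH3: carbonyl C bonded to C and to –OCH3 → ester (not ketone + ether).

alkene, amide, arene, carboxylic acid, ester, ether, ketone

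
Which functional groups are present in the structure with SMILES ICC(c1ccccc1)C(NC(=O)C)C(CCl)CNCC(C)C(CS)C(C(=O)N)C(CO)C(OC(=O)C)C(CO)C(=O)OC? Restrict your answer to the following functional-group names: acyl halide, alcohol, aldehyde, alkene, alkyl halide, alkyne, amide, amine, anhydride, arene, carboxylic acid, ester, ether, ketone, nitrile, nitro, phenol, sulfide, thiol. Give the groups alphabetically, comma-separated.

alcohol, alkyl halide, amide, amine, arene, ester, thiol

halogen on an sp³ carbon → alkyl halide.
pendant –C6H5: benzene ring → arene.
pendant –NHC(=O)CH3: N bonded to a carbonyl → amide (not amine).
pendant –CH2X: halogen on sp³ carbon → alkyl halide.
C–N–C with sp³ carbons and no adjacent C=O → amine (secondary).
pendant –CH2SH → thiol.
pendant –CONH2: carbonyl C bonded to C and N → amide.
pendant –CH2OH on an sp³ backbone C → alcohol.
pendant –OC(=O)CH3: an acyloxy group → ester.
pendant –CH2OH on an sp³ backbone C → alcohol.
–C(=O)OCH3: carbonyl C bonded to C and to –OCH3 → ester (not ketone + ether).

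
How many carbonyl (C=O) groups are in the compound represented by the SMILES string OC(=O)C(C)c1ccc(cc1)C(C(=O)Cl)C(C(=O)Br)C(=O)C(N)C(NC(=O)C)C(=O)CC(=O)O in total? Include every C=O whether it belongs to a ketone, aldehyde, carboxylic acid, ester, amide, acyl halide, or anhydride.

7

HOOC: carboxylic acid, 1 C=O (running total 1).
CH(COCl): acyl halide, 1 C=O (running total 2).
CH(COBr): acyl halide, 1 C=O (running total 3).
CO: ketone, 1 C=O (running total 4).
CH(NHCOCH3): amide, 1 C=O (running total 5).
CO: ketone, 1 C=O (running total 6).
COOH: carboxylic acid, 1 C=O (running total 7).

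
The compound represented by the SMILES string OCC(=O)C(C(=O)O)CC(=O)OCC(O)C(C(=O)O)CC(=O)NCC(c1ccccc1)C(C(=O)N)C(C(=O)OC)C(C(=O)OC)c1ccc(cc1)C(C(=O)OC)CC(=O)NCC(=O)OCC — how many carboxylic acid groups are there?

Taking each segment in turn:
  HOCH2: HO– on an sp³ carbon → alcohol.
  CO: –C(=O)– with carbon on both sides → ketone.
  CH(COOH): pendant –COOH: carbonyl C bonded to C and –OH → carboxylic acid.
  CH2COOCH2: –C(=O)–O–C with C on the carbonyl side → ester.
  CH(OH): –OH on an sp³ carbon → alcohol (secondary).
  CH(COOH): pendant –COOH: carbonyl C bonded to C and –OH → carboxylic acid.
  CH2CONHCH2: –C(=O)–N– linkage → amide (the N is not an amine).
  CH(C6H5): pendant –C6H5: benzene ring → arene.
  CH(CONH2): pendant –CONH2: carbonyl C bonded to C and N → amide.
  CH(COOCH3): pendant –COOCH3: carbonyl C bonded to C and –OCH3 → ester.
  CH(COOCH3): pendant –COOCH3: carbonyl C bonded to C and –OCH3 → ester.
  C6H4: para-disubstituted benzene ring → arene.
  CH(COOCH3): pendant –COOCH3: carbonyl C bonded to C and –OCH3 → ester.
  CH2CONHCH2: –C(=O)–N– linkage → amide (the N is not an amine).
  COOCH2CH3: –C(=O)OCH2CH3: carbonyl C bonded to C and to –OEt → ester.
Carboxylic acid appears at: CH(COOH), CH(COOH) → 2.

2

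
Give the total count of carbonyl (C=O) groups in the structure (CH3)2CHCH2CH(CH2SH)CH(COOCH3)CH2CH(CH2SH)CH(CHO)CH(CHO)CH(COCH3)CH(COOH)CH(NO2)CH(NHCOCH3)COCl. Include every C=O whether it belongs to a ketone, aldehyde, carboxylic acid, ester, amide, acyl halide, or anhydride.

CH(COOCH3): ester, 1 C=O (running total 1).
CH(CHO): aldehyde, 1 C=O (running total 2).
CH(CHO): aldehyde, 1 C=O (running total 3).
CH(COCH3): ketone, 1 C=O (running total 4).
CH(COOH): carboxylic acid, 1 C=O (running total 5).
CH(NHCOCH3): amide, 1 C=O (running total 6).
COCl: acyl halide, 1 C=O (running total 7).

7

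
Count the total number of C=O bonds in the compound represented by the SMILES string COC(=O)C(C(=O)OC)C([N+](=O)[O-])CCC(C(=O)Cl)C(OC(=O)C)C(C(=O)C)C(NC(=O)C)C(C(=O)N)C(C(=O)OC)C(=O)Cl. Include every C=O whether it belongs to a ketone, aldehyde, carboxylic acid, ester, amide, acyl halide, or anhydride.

CH3OOC: ester, 1 C=O (running total 1).
CH(COOCH3): ester, 1 C=O (running total 2).
CH(COCl): acyl halide, 1 C=O (running total 3).
CH(OCOCH3): ester, 1 C=O (running total 4).
CH(COCH3): ketone, 1 C=O (running total 5).
CH(NHCOCH3): amide, 1 C=O (running total 6).
CH(CONH2): amide, 1 C=O (running total 7).
CH(COOCH3): ester, 1 C=O (running total 8).
COCl: acyl halide, 1 C=O (running total 9).

9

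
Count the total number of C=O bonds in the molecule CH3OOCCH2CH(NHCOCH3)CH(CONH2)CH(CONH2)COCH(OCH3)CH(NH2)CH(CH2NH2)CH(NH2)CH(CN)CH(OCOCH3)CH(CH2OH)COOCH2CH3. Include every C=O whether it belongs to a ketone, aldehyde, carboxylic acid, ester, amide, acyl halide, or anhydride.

7

CH3OOC: ester, 1 C=O (running total 1).
CH(NHCOCH3): amide, 1 C=O (running total 2).
CH(CONH2): amide, 1 C=O (running total 3).
CH(CONH2): amide, 1 C=O (running total 4).
CO: ketone, 1 C=O (running total 5).
CH(OCOCH3): ester, 1 C=O (running total 6).
COOCH2CH3: ester, 1 C=O (running total 7).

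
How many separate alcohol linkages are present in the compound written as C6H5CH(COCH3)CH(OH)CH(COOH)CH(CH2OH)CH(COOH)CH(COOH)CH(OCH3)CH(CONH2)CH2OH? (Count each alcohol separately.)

C6H5– phenyl ring → arene.
pendant –COCH3: carbonyl C bonded to two carbons → ketone.
–OH on an sp³ carbon → alcohol (secondary).
pendant –COOH: carbonyl C bonded to C and –OH → carboxylic acid.
pendant –CH2OH on an sp³ backbone C → alcohol.
pendant –COOH: carbonyl C bonded to C and –OH → carboxylic acid.
pendant –COOH: carbonyl C bonded to C and –OH → carboxylic acid.
pendant –OCH3: C–O–C with sp³ C, no adjacent C=O → ether.
pendant –CONH2: carbonyl C bonded to C and N → amide.
–OH on an sp³ carbon → alcohol.
Alcohol appears at: CH(OH), CH(CH2OH), CH2OH → 3.

3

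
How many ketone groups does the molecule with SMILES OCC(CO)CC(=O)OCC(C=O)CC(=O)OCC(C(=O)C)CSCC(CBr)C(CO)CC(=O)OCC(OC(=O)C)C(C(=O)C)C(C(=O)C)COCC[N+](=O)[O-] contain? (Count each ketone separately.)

Taking each segment in turn:
  HOCH2: HO– on an sp³ carbon → alcohol.
  CH(CH2OH): pendant –CH2OH on an sp³ backbone C → alcohol.
  CH2COOCH2: –C(=O)–O–C with C on the carbonyl side → ester.
  CH(CHO): pendant –CHO: carbonyl C bonded to C and H → aldehyde.
  CH2COOCH2: –C(=O)–O–C with C on the carbonyl side → ester.
  CH(COCH3): pendant –COCH3: carbonyl C bonded to two carbons → ketone.
  CH2SCH2: C–S–C linkage → sulfide (thioether).
  CH(CH2Br): pendant –CH2X: halogen on sp³ carbon → alkyl halide.
  CH(CH2OH): pendant –CH2OH on an sp³ backbone C → alcohol.
  CH2COOCH2: –C(=O)–O–C with C on the carbonyl side → ester.
  CH(OCOCH3): pendant –OC(=O)CH3: an acyloxy group → ester.
  CH(COCH3): pendant –COCH3: carbonyl C bonded to two carbons → ketone.
  CH(COCH3): pendant –COCH3: carbonyl C bonded to two carbons → ketone.
  CH2OCH2: C–O–C with sp³ carbons on both sides and no adjacent C=O → ether.
  CH2NO2: –NO2 on carbon → nitro group.
Ketone appears at: CH(COCH3), CH(COCH3), CH(COCH3) → 3.

3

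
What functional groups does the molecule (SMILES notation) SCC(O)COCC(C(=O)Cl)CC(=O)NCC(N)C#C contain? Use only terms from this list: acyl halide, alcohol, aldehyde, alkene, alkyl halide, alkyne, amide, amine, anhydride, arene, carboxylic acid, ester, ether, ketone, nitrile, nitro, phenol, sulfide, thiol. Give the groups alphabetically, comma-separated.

Reading the structure from left to right:
  HSCH2: –SH on an sp³ carbon → thiol.
  CH(OH): –OH on an sp³ carbon → alcohol (secondary).
  CH2OCH2: C–O–C with sp³ carbons on both sides and no adjacent C=O → ether.
  CH(COCl): pendant –C(=O)X: carbonyl C bonded to C and halogen → acyl halide.
  CH2CONHCH2: –C(=O)–N– linkage → amide (the N is not an amine).
  CH(NH2): –NH2 on an sp³ carbon with no adjacent C=O → amine.
  C≡CH: C≡C triple bond → alkyne.

acyl halide, alcohol, alkyne, amide, amine, ether, thiol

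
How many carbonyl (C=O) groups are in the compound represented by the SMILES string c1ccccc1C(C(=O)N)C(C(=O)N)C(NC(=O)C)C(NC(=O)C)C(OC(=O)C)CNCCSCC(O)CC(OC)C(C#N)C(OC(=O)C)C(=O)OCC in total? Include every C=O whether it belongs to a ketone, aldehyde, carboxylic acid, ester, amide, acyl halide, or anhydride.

7

CH(CONH2): amide, 1 C=O (running total 1).
CH(CONH2): amide, 1 C=O (running total 2).
CH(NHCOCH3): amide, 1 C=O (running total 3).
CH(NHCOCH3): amide, 1 C=O (running total 4).
CH(OCOCH3): ester, 1 C=O (running total 5).
CH(OCOCH3): ester, 1 C=O (running total 6).
COOCH2CH3: ester, 1 C=O (running total 7).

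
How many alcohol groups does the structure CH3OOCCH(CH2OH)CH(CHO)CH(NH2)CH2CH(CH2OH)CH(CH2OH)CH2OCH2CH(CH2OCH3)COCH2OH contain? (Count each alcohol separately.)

4

Working along the chain:
  CH3OOC: CH3O–C(=O)–: carbonyl C bonded to C and to –OCH3 → ester (not ketone + ether).
  CH(CH2OH): pendant –CH2OH on an sp³ backbone C → alcohol.
  CH(CHO): pendant –CHO: carbonyl C bonded to C and H → aldehyde.
  CH(NH2): –NH2 on an sp³ carbon with no adjacent C=O → amine.
  CH(CH2OH): pendant –CH2OH on an sp³ backbone C → alcohol.
  CH(CH2OH): pendant –CH2OH on an sp³ backbone C → alcohol.
  CH2OCH2: C–O–C with sp³ carbons on both sides and no adjacent C=O → ether.
  CH(CH2OCH3): pendant –CH2OCH3: C–O–C linkage → ether.
  CO: –C(=O)– with carbon on both sides → ketone.
  CH2OH: –OH on an sp³ carbon → alcohol.
Alcohol appears at: CH(CH2OH), CH(CH2OH), CH(CH2OH), CH2OH → 4.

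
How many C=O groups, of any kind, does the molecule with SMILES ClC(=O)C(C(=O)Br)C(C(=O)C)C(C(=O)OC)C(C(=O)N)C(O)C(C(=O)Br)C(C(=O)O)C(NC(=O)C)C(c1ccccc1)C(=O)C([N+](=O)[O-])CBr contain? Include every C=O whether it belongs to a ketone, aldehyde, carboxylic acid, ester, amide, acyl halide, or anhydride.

9

ClCO: acyl halide, 1 C=O (running total 1).
CH(COBr): acyl halide, 1 C=O (running total 2).
CH(COCH3): ketone, 1 C=O (running total 3).
CH(COOCH3): ester, 1 C=O (running total 4).
CH(CONH2): amide, 1 C=O (running total 5).
CH(COBr): acyl halide, 1 C=O (running total 6).
CH(COOH): carboxylic acid, 1 C=O (running total 7).
CH(NHCOCH3): amide, 1 C=O (running total 8).
CO: ketone, 1 C=O (running total 9).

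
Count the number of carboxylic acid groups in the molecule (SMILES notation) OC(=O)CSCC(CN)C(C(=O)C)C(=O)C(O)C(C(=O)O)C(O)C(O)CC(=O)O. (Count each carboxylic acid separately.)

Working along the chain:
  HOOC: –COOH: carbonyl C bonded to –OH and C → carboxylic acid (the –OH is not a separate alcohol).
  CH2SCH2: C–S–C linkage → sulfide (thioether).
  CH(CH2NH2): pendant –CH2NH2: N on sp³ C, no adjacent C=O → amine.
  CH(COCH3): pendant –COCH3: carbonyl C bonded to two carbons → ketone.
  CO: –C(=O)– with carbon on both sides → ketone.
  CH(OH): –OH on an sp³ carbon → alcohol (secondary).
  CH(COOH): pendant –COOH: carbonyl C bonded to C and –OH → carboxylic acid.
  CH(OH): –OH on an sp³ carbon → alcohol (secondary).
  CH(OH): –OH on an sp³ carbon → alcohol (secondary).
  COOH: –COOH: carbonyl C bonded to –OH and C → carboxylic acid (the –OH is not a separate alcohol).
Carboxylic acid appears at: HOOC, CH(COOH), COOH → 3.

3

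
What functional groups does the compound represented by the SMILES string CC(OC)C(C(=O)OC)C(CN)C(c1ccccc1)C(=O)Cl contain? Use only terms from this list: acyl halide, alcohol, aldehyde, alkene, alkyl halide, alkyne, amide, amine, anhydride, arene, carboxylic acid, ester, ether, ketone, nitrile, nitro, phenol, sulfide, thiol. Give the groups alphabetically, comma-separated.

acyl halide, amine, arene, ester, ether

Working along the chain:
  CH(OCH3): pendant –OCH3: C–O–C with sp³ C, no adjacent C=O → ether.
  CH(COOCH3): pendant –COOCH3: carbonyl C bonded to C and –OCH3 → ester.
  CH(CH2NH2): pendant –CH2NH2: N on sp³ C, no adjacent C=O → amine.
  CH(C6H5): pendant –C6H5: benzene ring → arene.
  COCl: –C(=O)Cl: carbonyl C bonded to C and to a halogen → acyl halide (not alkyl halide).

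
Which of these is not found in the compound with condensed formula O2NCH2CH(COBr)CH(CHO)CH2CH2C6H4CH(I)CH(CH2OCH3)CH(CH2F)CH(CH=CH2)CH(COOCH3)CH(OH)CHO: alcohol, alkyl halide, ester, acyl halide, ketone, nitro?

alcohol: present (CH(OH) — –OH on an sp³ carbon → alcohol (secondary)).
acyl halide: present (CH(COBr) — pendant –C(=O)X: carbonyl C bonded to C and halogen → acyl halide).
alkyl halide: present (CH(I) — halogen on an sp³ carbon → alkyl halide).
ester: present (CH(COOCH3) — pendant –COOCH3: carbonyl C bonded to C and –OCH3 → ester).
nitro: present (O2NCH2 — –NO2 on carbon → nitro group).
ketone: absent. In CH(COOCH3), the C=O is bonded to an –O–C group, which defines an ester, not a ketone. In each of CH(CHO) and CHO, the carbonyl carbon carries an H, so it is an aldehyde, not a ketone. In CH(COBr), the C=O is bonded to a halogen, which defines an acyl halide, not a ketone.

ketone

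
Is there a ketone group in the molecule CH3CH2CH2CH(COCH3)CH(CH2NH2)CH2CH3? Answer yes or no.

Taking each segment in turn:
  CH(COCH3): pendant –COCH3: carbonyl C bonded to two carbons → ketone.
  CH(CH2NH2): pendant –CH2NH2: N on sp³ C, no adjacent C=O → amine.
The CH(COCH3) segment supplies the ketone: pendant –COCH3: carbonyl C bonded to two carbons → ketone.

yes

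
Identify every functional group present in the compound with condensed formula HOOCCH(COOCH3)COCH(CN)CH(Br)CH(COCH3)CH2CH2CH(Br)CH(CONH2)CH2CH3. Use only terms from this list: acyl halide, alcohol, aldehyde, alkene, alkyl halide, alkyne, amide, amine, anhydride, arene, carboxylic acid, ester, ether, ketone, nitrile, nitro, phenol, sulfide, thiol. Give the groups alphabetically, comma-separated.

Working along the chain:
  HOOC: –COOH: carbonyl C bonded to –OH and C → carboxylic acid (the –OH is not a separate alcohol).
  CH(COOCH3): pendant –COOCH3: carbonyl C bonded to C and –OCH3 → ester.
  CO: –C(=O)– with carbon on both sides → ketone.
  CH(CN): pendant –C≡N: nitrile.
  CH(Br): halogen on an sp³ carbon → alkyl halide.
  CH(COCH3): pendant –COCH3: carbonyl C bonded to two carbons → ketone.
  CH(Br): halogen on an sp³ carbon → alkyl halide.
  CH(CONH2): pendant –CONH2: carbonyl C bonded to C and N → amide.

alkyl halide, amide, carboxylic acid, ester, ketone, nitrile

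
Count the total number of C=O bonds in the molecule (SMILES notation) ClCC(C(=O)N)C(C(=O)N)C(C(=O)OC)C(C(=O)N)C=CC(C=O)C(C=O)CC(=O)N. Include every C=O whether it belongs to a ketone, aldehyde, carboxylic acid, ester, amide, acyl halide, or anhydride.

CH(CONH2): amide, 1 C=O (running total 1).
CH(CONH2): amide, 1 C=O (running total 2).
CH(COOCH3): ester, 1 C=O (running total 3).
CH(CONH2): amide, 1 C=O (running total 4).
CH(CHO): aldehyde, 1 C=O (running total 5).
CH(CHO): aldehyde, 1 C=O (running total 6).
CONH2: amide, 1 C=O (running total 7).

7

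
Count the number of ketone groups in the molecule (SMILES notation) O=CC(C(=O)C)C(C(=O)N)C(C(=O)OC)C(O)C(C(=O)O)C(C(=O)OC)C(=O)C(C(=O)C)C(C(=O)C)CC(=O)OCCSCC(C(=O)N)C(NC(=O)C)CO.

terminal –CHO: carbonyl C bonded to H and C → aldehyde.
pendant –COCH3: carbonyl C bonded to two carbons → ketone.
pendant –CONH2: carbonyl C bonded to C and N → amide.
pendant –COOCH3: carbonyl C bonded to C and –OCH3 → ester.
–OH on an sp³ carbon → alcohol (secondary).
pendant –COOH: carbonyl C bonded to C and –OH → carboxylic acid.
pendant –COOCH3: carbonyl C bonded to C and –OCH3 → ester.
–C(=O)– with carbon on both sides → ketone.
pendant –COCH3: carbonyl C bonded to two carbons → ketone.
pendant –COCH3: carbonyl C bonded to two carbons → ketone.
–C(=O)–O–C with C on the carbonyl side → ester.
C–S–C linkage → sulfide (thioether).
pendant –CONH2: carbonyl C bonded to C and N → amide.
pendant –NHC(=O)CH3: N bonded to a carbonyl → amide (not amine).
–OH on an sp³ carbon → alcohol.
Ketone appears at: CH(COCH3), CO, CH(COCH3), CH(COCH3) → 4.

4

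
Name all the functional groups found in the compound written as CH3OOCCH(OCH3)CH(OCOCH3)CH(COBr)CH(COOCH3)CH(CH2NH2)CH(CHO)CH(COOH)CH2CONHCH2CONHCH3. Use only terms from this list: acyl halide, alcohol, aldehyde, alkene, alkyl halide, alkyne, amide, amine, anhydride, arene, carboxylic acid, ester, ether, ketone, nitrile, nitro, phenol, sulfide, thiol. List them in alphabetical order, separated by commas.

CH3O–C(=O)–: carbonyl C bonded to C and to –OCH3 → ester (not ketone + ether).
pendant –OCH3: C–O–C with sp³ C, no adjacent C=O → ether.
pendant –OC(=O)CH3: an acyloxy group → ester.
pendant –C(=O)X: carbonyl C bonded to C and halogen → acyl halide.
pendant –COOCH3: carbonyl C bonded to C and –OCH3 → ester.
pendant –CH2NH2: N on sp³ C, no adjacent C=O → amine.
pendant –CHO: carbonyl C bonded to C and H → aldehyde.
pendant –COOH: carbonyl C bonded to C and –OH → carboxylic acid.
–C(=O)–N– linkage → amide (the N is not an amine).
–C(=O)NHCH3: carbonyl C bonded to C and to N → amide (the N is not an amine).

acyl halide, aldehyde, amide, amine, carboxylic acid, ester, ether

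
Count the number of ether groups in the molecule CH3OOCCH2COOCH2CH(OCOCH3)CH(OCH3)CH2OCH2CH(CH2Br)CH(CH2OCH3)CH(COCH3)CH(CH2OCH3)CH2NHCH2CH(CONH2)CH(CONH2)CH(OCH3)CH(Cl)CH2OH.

CH3O–C(=O)–: carbonyl C bonded to C and to –OCH3 → ester (not ketone + ether).
–C(=O)–O–C with C on the carbonyl side → ester.
pendant –OC(=O)CH3: an acyloxy group → ester.
pendant –OCH3: C–O–C with sp³ C, no adjacent C=O → ether.
C–O–C with sp³ carbons on both sides and no adjacent C=O → ether.
pendant –CH2X: halogen on sp³ carbon → alkyl halide.
pendant –CH2OCH3: C–O–C linkage → ether.
pendant –COCH3: carbonyl C bonded to two carbons → ketone.
pendant –CH2OCH3: C–O–C linkage → ether.
C–N–C with sp³ carbons and no adjacent C=O → amine (secondary).
pendant –CONH2: carbonyl C bonded to C and N → amide.
pendant –CONH2: carbonyl C bonded to C and N → amide.
pendant –OCH3: C–O–C with sp³ C, no adjacent C=O → ether.
halogen on an sp³ carbon → alkyl halide.
–OH on an sp³ carbon → alcohol.
Ether appears at: CH(OCH3), CH2OCH2, CH(CH2OCH3), CH(CH2OCH3), CH(OCH3) → 5.

5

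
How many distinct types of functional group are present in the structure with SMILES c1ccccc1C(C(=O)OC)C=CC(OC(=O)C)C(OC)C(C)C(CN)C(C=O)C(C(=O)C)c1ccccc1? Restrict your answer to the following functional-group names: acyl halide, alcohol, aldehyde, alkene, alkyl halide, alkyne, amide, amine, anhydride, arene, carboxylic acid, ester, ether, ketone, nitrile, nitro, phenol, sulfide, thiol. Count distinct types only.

C6H5– phenyl ring → arene.
pendant –COOCH3: carbonyl C bonded to C and –OCH3 → ester.
C=C double bond → alkene.
pendant –OC(=O)CH3: an acyloxy group → ester.
pendant –OCH3: C–O–C with sp³ C, no adjacent C=O → ether.
pendant –CH2NH2: N on sp³ C, no adjacent C=O → amine.
pendant –CHO: carbonyl C bonded to C and H → aldehyde.
pendant –COCH3: carbonyl C bonded to two carbons → ketone.
–C6H5 phenyl ring → arene.
Distinct types present: aldehyde, alkene, amine, arene, ester, ether, ketone.

7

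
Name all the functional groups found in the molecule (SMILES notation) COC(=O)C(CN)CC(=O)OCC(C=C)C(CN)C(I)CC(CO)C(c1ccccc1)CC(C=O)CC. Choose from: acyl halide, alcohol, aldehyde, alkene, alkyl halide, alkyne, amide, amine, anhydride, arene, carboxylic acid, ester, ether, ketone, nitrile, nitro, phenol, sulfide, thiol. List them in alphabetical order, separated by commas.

alcohol, aldehyde, alkene, alkyl halide, amine, arene, ester

Taking each segment in turn:
  CH3OOC: CH3O–C(=O)–: carbonyl C bonded to C and to –OCH3 → ester (not ketone + ether).
  CH(CH2NH2): pendant –CH2NH2: N on sp³ C, no adjacent C=O → amine.
  CH2COOCH2: –C(=O)–O–C with C on the carbonyl side → ester.
  CH(CH=CH2): pendant –CH=CH2: C=C double bond → alkene.
  CH(CH2NH2): pendant –CH2NH2: N on sp³ C, no adjacent C=O → amine.
  CH(I): halogen on an sp³ carbon → alkyl halide.
  CH(CH2OH): pendant –CH2OH on an sp³ backbone C → alcohol.
  CH(C6H5): pendant –C6H5: benzene ring → arene.
  CH(CHO): pendant –CHO: carbonyl C bonded to C and H → aldehyde.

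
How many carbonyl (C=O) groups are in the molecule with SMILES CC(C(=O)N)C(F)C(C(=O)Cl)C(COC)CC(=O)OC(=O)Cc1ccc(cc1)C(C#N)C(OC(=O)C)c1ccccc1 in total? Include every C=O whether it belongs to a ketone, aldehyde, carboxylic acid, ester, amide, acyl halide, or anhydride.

CH(CONH2): amide, 1 C=O (running total 1).
CH(COCl): acyl halide, 1 C=O (running total 2).
CH2CO-O-COCH2: anhydride, 2 C=O (running total 4).
CH(OCOCH3): ester, 1 C=O (running total 5).

5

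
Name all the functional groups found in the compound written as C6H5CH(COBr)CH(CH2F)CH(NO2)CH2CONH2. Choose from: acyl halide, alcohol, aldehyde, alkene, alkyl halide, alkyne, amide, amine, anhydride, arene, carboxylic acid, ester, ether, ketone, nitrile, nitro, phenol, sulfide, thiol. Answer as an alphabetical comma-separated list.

acyl halide, alkyl halide, amide, arene, nitro

Reading the structure from left to right:
  C6H5: C6H5– phenyl ring → arene.
  CH(COBr): pendant –C(=O)X: carbonyl C bonded to C and halogen → acyl halide.
  CH(CH2F): pendant –CH2X: halogen on sp³ carbon → alkyl halide.
  CH(NO2): –NO2 on an sp³ carbon → nitro (the N=O is not a carbonyl).
  CONH2: –C(=O)NH2: carbonyl C bonded to C and to N → amide (the N is not a separate amine).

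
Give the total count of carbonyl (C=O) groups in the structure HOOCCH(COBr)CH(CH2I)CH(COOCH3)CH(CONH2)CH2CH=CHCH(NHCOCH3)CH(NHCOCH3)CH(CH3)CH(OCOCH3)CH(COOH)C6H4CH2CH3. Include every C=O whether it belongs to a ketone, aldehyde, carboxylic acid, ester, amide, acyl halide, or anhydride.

HOOC: carboxylic acid, 1 C=O (running total 1).
CH(COBr): acyl halide, 1 C=O (running total 2).
CH(COOCH3): ester, 1 C=O (running total 3).
CH(CONH2): amide, 1 C=O (running total 4).
CH(NHCOCH3): amide, 1 C=O (running total 5).
CH(NHCOCH3): amide, 1 C=O (running total 6).
CH(OCOCH3): ester, 1 C=O (running total 7).
CH(COOH): carboxylic acid, 1 C=O (running total 8).

8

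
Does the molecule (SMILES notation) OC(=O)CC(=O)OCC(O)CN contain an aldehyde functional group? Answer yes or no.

no

Reading the structure from left to right:
  HOOC: –COOH: carbonyl C bonded to –OH and C → carboxylic acid (the –OH is not a separate alcohol).
  CH2COOCH2: –C(=O)–O–C with C on the carbonyl side → ester.
  CH(OH): –OH on an sp³ carbon → alcohol (secondary).
  CH2NH2: –NH2 on an sp³ carbon with no adjacent C=O → amine.
In HOOC, the carbonyl carbon bears –OH, not –H, so it is a carboxylic acid.
The groups actually present are: alcohol, amine, carboxylic acid, ester.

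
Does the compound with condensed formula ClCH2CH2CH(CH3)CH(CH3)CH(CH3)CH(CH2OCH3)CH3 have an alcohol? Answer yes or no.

no

halogen on an sp³ carbon → alkyl halide.
pendant –CH2OCH3: C–O–C linkage → ether.
The groups actually present are: alkyl halide, ether.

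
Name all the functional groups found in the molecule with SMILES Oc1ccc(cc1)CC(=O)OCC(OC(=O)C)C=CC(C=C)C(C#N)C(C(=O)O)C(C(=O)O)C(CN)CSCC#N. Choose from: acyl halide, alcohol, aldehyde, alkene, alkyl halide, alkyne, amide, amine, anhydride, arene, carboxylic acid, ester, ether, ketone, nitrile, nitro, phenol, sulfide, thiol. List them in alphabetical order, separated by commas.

–OH attached directly to an aromatic ring → phenol (not alcohol); the ring itself is an arene.
–C(=O)–O–C with C on the carbonyl side → ester.
pendant –OC(=O)CH3: an acyloxy group → ester.
C=C double bond → alkene.
pendant –CH=CH2: C=C double bond → alkene.
pendant –C≡N: nitrile.
pendant –COOH: carbonyl C bonded to C and –OH → carboxylic acid.
pendant –COOH: carbonyl C bonded to C and –OH → carboxylic acid.
pendant –CH2NH2: N on sp³ C, no adjacent C=O → amine.
C–S–C linkage → sulfide (thioether).
–C≡N: carbon triple-bonded to nitrogen → nitrile.

alkene, amine, arene, carboxylic acid, ester, nitrile, phenol, sulfide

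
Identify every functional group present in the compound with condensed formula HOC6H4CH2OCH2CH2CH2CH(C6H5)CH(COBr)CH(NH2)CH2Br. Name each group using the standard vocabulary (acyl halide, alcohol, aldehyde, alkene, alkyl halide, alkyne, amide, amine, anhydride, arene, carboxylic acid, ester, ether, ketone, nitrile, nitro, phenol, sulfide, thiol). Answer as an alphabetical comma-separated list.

Reading the structure from left to right:
  HOC6H4: –OH attached directly to an aromatic ring → phenol (not alcohol); the ring itself is an arene.
  CH2OCH2: C–O–C with sp³ carbons on both sides and no adjacent C=O → ether.
  CH(C6H5): pendant –C6H5: benzene ring → arene.
  CH(COBr): pendant –C(=O)X: carbonyl C bonded to C and halogen → acyl halide.
  CH(NH2): –NH2 on an sp³ carbon with no adjacent C=O → amine.
  CH2Br: halogen on an sp³ carbon → alkyl halide.

acyl halide, alkyl halide, amine, arene, ether, phenol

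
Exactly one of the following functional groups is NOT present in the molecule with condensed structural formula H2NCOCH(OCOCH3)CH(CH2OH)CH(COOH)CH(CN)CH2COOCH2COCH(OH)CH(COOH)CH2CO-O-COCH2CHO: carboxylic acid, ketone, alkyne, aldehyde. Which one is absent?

alkyne

carboxylic acid: present (CH(COOH) — pendant –COOH: carbonyl C bonded to C and –OH → carboxylic acid).
ketone: present (CO — –C(=O)– with carbon on both sides → ketone).
aldehyde: present (CHO — terminal –CHO: carbonyl C bonded to H and C → aldehyde).
alkyne: absent. In CH(CN), the triple bond is C≡N, not C≡C, so it is a nitrile.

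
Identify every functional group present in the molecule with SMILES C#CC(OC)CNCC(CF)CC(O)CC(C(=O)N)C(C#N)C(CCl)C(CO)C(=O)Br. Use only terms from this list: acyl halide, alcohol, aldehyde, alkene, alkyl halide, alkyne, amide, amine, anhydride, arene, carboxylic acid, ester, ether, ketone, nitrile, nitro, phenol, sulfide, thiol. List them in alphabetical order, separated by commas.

Reading the structure from left to right:
  HC≡C: C≡C triple bond → alkyne.
  CH(OCH3): pendant –OCH3: C–O–C with sp³ C, no adjacent C=O → ether.
  CH2NHCH2: C–N–C with sp³ carbons and no adjacent C=O → amine (secondary).
  CH(CH2F): pendant –CH2X: halogen on sp³ carbon → alkyl halide.
  CH(OH): –OH on an sp³ carbon → alcohol (secondary).
  CH(CONH2): pendant –CONH2: carbonyl C bonded to C and N → amide.
  CH(CN): pendant –C≡N: nitrile.
  CH(CH2Cl): pendant –CH2X: halogen on sp³ carbon → alkyl halide.
  CH(CH2OH): pendant –CH2OH on an sp³ backbone C → alcohol.
  COBr: –C(=O)Br: carbonyl C bonded to C and to a halogen → acyl halide (not alkyl halide).

acyl halide, alcohol, alkyl halide, alkyne, amide, amine, ether, nitrile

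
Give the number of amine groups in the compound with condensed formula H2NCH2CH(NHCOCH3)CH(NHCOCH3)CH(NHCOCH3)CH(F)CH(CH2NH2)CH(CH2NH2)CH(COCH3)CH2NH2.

Reading the structure from left to right:
  H2NCH2: –NH2 on an sp³ carbon with no adjacent C=O → amine.
  CH(NHCOCH3): pendant –NHC(=O)CH3: N bonded to a carbonyl → amide (not amine).
  CH(NHCOCH3): pendant –NHC(=O)CH3: N bonded to a carbonyl → amide (not amine).
  CH(NHCOCH3): pendant –NHC(=O)CH3: N bonded to a carbonyl → amide (not amine).
  CH(F): halogen on an sp³ carbon → alkyl halide.
  CH(CH2NH2): pendant –CH2NH2: N on sp³ C, no adjacent C=O → amine.
  CH(CH2NH2): pendant –CH2NH2: N on sp³ C, no adjacent C=O → amine.
  CH(COCH3): pendant –COCH3: carbonyl C bonded to two carbons → ketone.
  CH2NH2: –NH2 on an sp³ carbon with no adjacent C=O → amine.
Amine appears at: H2NCH2, CH(CH2NH2), CH(CH2NH2), CH2NH2 → 4.

4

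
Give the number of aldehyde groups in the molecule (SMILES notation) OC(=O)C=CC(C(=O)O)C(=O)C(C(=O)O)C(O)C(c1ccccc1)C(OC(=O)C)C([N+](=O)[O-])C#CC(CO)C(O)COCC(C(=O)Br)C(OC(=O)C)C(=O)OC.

Reading the structure from left to right:
  HOOC: –COOH: carbonyl C bonded to –OH and C → carboxylic acid (the –OH is not a separate alcohol).
  CH=CH: C=C double bond → alkene.
  CH(COOH): pendant –COOH: carbonyl C bonded to C and –OH → carboxylic acid.
  CO: –C(=O)– with carbon on both sides → ketone.
  CH(COOH): pendant –COOH: carbonyl C bonded to C and –OH → carboxylic acid.
  CH(OH): –OH on an sp³ carbon → alcohol (secondary).
  CH(C6H5): pendant –C6H5: benzene ring → arene.
  CH(OCOCH3): pendant –OC(=O)CH3: an acyloxy group → ester.
  CH(NO2): –NO2 on an sp³ carbon → nitro (the N=O is not a carbonyl).
  C≡C: C≡C triple bond → alkyne.
  CH(CH2OH): pendant –CH2OH on an sp³ backbone C → alcohol.
  CH(OH): –OH on an sp³ carbon → alcohol (secondary).
  CH2OCH2: C–O–C with sp³ carbons on both sides and no adjacent C=O → ether.
  CH(COBr): pendant –C(=O)X: carbonyl C bonded to C and halogen → acyl halide.
  CH(OCOCH3): pendant –OC(=O)CH3: an acyloxy group → ester.
  COOCH3: –C(=O)OCH3: carbonyl C bonded to C and to –OCH3 → ester (not ketone + ether).
No segment is a aldehyde: HOOC is carboxylic acid, not aldehyde; CH(COOH) is carboxylic acid, not aldehyde; CO is ketone, not aldehyde. → 0.

0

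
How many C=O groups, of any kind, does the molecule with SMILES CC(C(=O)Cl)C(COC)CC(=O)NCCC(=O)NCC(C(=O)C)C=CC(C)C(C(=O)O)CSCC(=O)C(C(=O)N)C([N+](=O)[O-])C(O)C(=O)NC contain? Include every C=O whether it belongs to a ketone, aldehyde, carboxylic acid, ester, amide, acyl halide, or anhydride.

CH(COCl): acyl halide, 1 C=O (running total 1).
CH2CONHCH2: amide, 1 C=O (running total 2).
CH2CONHCH2: amide, 1 C=O (running total 3).
CH(COCH3): ketone, 1 C=O (running total 4).
CH(COOH): carboxylic acid, 1 C=O (running total 5).
CO: ketone, 1 C=O (running total 6).
CH(CONH2): amide, 1 C=O (running total 7).
CONHCH3: amide, 1 C=O (running total 8).

8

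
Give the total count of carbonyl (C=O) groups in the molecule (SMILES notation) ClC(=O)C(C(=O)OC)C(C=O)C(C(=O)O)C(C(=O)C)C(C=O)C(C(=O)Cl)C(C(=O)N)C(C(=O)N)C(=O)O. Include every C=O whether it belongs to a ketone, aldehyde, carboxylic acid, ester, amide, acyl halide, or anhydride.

10

ClCO: acyl halide, 1 C=O (running total 1).
CH(COOCH3): ester, 1 C=O (running total 2).
CH(CHO): aldehyde, 1 C=O (running total 3).
CH(COOH): carboxylic acid, 1 C=O (running total 4).
CH(COCH3): ketone, 1 C=O (running total 5).
CH(CHO): aldehyde, 1 C=O (running total 6).
CH(COCl): acyl halide, 1 C=O (running total 7).
CH(CONH2): amide, 1 C=O (running total 8).
CH(CONH2): amide, 1 C=O (running total 9).
COOH: carboxylic acid, 1 C=O (running total 10).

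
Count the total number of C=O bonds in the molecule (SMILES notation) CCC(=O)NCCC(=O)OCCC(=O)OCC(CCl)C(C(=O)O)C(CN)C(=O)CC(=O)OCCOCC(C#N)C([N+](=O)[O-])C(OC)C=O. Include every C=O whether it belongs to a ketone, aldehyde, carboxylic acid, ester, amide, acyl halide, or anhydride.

7

CH2CONHCH2: amide, 1 C=O (running total 1).
CH2COOCH2: ester, 1 C=O (running total 2).
CH2COOCH2: ester, 1 C=O (running total 3).
CH(COOH): carboxylic acid, 1 C=O (running total 4).
CO: ketone, 1 C=O (running total 5).
CH2COOCH2: ester, 1 C=O (running total 6).
CHO: aldehyde, 1 C=O (running total 7).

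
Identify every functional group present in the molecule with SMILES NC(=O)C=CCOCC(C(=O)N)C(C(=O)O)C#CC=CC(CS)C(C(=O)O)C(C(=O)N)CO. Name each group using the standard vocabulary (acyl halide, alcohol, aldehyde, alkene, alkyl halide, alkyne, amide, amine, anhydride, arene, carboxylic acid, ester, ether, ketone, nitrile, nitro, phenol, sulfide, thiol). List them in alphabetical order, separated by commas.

Reading the structure from left to right:
  H2NCO: –C(=O)NH2: carbonyl C bonded to C and to N → amide (the N is not a separate amine).
  CH=CH: C=C double bond → alkene.
  CH2OCH2: C–O–C with sp³ carbons on both sides and no adjacent C=O → ether.
  CH(CONH2): pendant –CONH2: carbonyl C bonded to C and N → amide.
  CH(COOH): pendant –COOH: carbonyl C bonded to C and –OH → carboxylic acid.
  C≡C: C≡C triple bond → alkyne.
  CH=CH: C=C double bond → alkene.
  CH(CH2SH): pendant –CH2SH → thiol.
  CH(COOH): pendant –COOH: carbonyl C bonded to C and –OH → carboxylic acid.
  CH(CONH2): pendant –CONH2: carbonyl C bonded to C and N → amide.
  CH2OH: –OH on an sp³ carbon → alcohol.

alcohol, alkene, alkyne, amide, carboxylic acid, ether, thiol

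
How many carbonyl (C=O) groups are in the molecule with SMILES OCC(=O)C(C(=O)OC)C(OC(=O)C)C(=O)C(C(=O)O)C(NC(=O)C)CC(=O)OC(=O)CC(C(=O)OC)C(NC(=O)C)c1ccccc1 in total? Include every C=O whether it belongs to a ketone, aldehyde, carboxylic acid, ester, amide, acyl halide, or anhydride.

10

CO: ketone, 1 C=O (running total 1).
CH(COOCH3): ester, 1 C=O (running total 2).
CH(OCOCH3): ester, 1 C=O (running total 3).
CO: ketone, 1 C=O (running total 4).
CH(COOH): carboxylic acid, 1 C=O (running total 5).
CH(NHCOCH3): amide, 1 C=O (running total 6).
CH2CO-O-COCH2: anhydride, 2 C=O (running total 8).
CH(COOCH3): ester, 1 C=O (running total 9).
CH(NHCOCH3): amide, 1 C=O (running total 10).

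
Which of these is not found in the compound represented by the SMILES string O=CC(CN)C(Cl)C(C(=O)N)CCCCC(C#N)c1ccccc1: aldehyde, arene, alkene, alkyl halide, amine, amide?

arene: present (C6H5 — –C6H5 phenyl ring → arene).
alkyl halide: present (CH(Cl) — halogen on an sp³ carbon → alkyl halide).
amine: present (CH(CH2NH2) — pendant –CH2NH2: N on sp³ C, no adjacent C=O → amine).
aldehyde: present (OHC — terminal –CHO: carbonyl C bonded to H and C → aldehyde).
amide: present (CH(CONH2) — pendant –CONH2: carbonyl C bonded to C and N → amide).
alkene: absent. In C6H5, the C=C units are part of an aromatic ring, which is an arene, not an isolated alkene.

alkene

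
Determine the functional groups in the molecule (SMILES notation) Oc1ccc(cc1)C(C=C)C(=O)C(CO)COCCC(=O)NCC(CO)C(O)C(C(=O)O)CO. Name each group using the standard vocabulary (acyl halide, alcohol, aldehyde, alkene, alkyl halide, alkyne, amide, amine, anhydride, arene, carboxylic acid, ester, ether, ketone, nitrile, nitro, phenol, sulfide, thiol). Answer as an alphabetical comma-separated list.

Reading the structure from left to right:
  HOC6H4: –OH attached directly to an aromatic ring → phenol (not alcohol); the ring itself is an arene.
  CH(CH=CH2): pendant –CH=CH2: C=C double bond → alkene.
  CO: –C(=O)– with carbon on both sides → ketone.
  CH(CH2OH): pendant –CH2OH on an sp³ backbone C → alcohol.
  CH2OCH2: C–O–C with sp³ carbons on both sides and no adjacent C=O → ether.
  CH2CONHCH2: –C(=O)–N– linkage → amide (the N is not an amine).
  CH(CH2OH): pendant –CH2OH on an sp³ backbone C → alcohol.
  CH(OH): –OH on an sp³ carbon → alcohol (secondary).
  CH(COOH): pendant –COOH: carbonyl C bonded to C and –OH → carboxylic acid.
  CH2OH: –OH on an sp³ carbon → alcohol.

alcohol, alkene, amide, arene, carboxylic acid, ether, ketone, phenol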